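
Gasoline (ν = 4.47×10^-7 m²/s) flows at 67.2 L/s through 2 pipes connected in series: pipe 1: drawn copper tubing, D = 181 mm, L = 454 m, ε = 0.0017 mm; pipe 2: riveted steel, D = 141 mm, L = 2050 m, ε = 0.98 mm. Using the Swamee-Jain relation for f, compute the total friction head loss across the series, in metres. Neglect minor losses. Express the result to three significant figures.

Pipe 1: V = 2.612 m/s, Re = 1.06×10^6, ε/D = 9.39×10^-6, f = 0.01174, h_1 = f(L/D)V²/2g = 10.24 m
Pipe 2: V = 4.304 m/s, Re = 1.36×10^6, ε/D = 0.00695, f = 0.03374, h_2 = f(L/D)V²/2g = 463.0 m
Series → Q common, losses add: H = Σh = 473.3 m

H ≈ 473 m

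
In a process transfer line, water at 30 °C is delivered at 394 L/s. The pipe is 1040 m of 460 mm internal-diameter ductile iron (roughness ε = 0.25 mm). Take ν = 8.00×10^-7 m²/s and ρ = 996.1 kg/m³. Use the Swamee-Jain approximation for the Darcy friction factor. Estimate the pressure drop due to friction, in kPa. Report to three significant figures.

Δp ≈ 110 kPa

V = 4Q/(πD²) = 4·0.394/(π·0.460²) = 2.371 m/s
Re = VD/ν = 2.371·0.460/8.00×10^-7 = 1.36×10^6 → turbulent
ε/D = 0.25/460 = 5.43×10^-4
Swamee-Jain: f = 0.01745
h_f = f(L/D)V²/(2g) = 0.01745·(1040/0.460)·2.371²/(2·9.81) = 11.30 m
Δp = ρg·h_f = 996.1·9.81·11.30 = 110.5 kPa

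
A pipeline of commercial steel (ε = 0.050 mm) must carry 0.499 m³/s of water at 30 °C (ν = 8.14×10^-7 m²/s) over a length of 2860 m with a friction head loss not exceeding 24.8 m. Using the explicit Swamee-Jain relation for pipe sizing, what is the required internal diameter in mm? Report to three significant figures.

Swamee-Jain (Type III): D = 0.66·[ε^1.25·(LQ²/(gh_f))^4.75 + ν·Q^9.4·(L/(gh_f))^5.2]^0.04
LQ²/(gh_f) = 2.927; L/(gh_f) = 11.76
Term 1 = ε^1.25·(…)^4.75 = 6.91×10^-4; Term 2 = ν·Q^9.4·(…)^5.2 = 4.35×10^-4
D = 0.66·(6.91×10^-4 + 4.35×10^-4)^0.04 = 0.5030 m = 503 mm
Check: V = 2.51 m/s, Re = 1.55×10^6, f = 0.01307, h_f = 23.9 m ≈ 24.8 m ✓

D ≈ 503 mm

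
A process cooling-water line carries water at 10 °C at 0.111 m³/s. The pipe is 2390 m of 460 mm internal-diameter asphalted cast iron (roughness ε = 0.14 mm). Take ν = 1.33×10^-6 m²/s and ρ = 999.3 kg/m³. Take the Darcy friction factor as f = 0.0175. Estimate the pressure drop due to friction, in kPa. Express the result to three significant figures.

V = 4Q/(πD²) = 4·0.111/(π·0.460²) = 0.6679 m/s
h_f = f(L/D)V²/(2g) = 0.01750·(2390/0.460)·0.6679²/(2·9.81) = 2.067 m
Δp = ρg·h_f = 999.3·9.81·2.067 = 20.27 kPa

Δp ≈ 20.3 kPa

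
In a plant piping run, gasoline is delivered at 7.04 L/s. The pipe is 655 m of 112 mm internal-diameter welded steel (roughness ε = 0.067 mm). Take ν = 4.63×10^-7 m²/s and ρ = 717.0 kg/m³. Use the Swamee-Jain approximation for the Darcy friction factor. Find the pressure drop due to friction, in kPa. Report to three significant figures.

V = 4Q/(πD²) = 4·0.00704/(π·0.112²) = 0.7146 m/s
Re = VD/ν = 0.7146·0.112/4.63×10^-7 = 1.73×10^5 → turbulent
ε/D = 0.067/112 = 5.98×10^-4
Swamee-Jain: f = 0.01968
h_f = f(L/D)V²/(2g) = 0.01968·(655/0.112)·0.7146²/(2·9.81) = 2.995 m
Δp = ρg·h_f = 717.0·9.81·2.995 = 21.06 kPa

Δp ≈ 21.1 kPa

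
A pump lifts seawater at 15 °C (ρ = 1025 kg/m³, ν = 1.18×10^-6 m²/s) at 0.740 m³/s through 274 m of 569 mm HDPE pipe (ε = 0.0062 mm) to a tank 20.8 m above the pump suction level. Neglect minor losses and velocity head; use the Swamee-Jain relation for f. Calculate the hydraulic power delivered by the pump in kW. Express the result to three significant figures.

V = 4Q/(πD²) = 2.910 m/s; Re = 1.40×10^6; ε/D = 1.09×10^-5; f = 0.01130
h_f = f(L/D)V²/2g = 2.349 m
Total head H = z + h_f = 20.8 + 2.349 = 23.15 m
P_hyd = ρgQH = 1025·9.81·0.740·23.15 = 172.2 kW

P_hyd ≈ 172 kW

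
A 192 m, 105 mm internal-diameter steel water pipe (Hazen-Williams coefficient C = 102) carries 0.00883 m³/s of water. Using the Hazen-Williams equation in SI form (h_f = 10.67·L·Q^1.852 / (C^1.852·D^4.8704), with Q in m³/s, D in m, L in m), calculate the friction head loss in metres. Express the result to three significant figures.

h_f = 10.67·192·0.00883^1.852 / (102^1.852·0.105^4.8704) = 3.586 m

h_f ≈ 3.59 m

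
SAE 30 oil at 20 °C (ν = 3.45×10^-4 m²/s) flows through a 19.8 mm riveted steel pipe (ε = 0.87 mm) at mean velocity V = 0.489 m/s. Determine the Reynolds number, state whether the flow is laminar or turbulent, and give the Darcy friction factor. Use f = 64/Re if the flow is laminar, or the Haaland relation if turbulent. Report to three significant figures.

Re = VD/ν = 0.4890·0.0198/3.45×10^-4 = 28.1
Re < 2300 → laminar → f = 64/Re = 2.280

Re ≈ 28.1; laminar; f = 64/Re ≈ 2.28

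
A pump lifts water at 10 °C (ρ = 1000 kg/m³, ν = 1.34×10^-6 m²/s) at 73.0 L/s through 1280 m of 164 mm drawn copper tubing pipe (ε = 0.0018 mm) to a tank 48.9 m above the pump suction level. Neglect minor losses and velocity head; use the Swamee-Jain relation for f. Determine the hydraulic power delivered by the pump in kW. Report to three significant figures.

V = 4Q/(πD²) = 3.456 m/s; Re = 4.23×10^5; ε/D = 1.10×10^-5; f = 0.01365
h_f = f(L/D)V²/2g = 64.85 m
Total head H = z + h_f = 48.9 + 64.85 = 113.8 m
P_hyd = ρgQH = 1000·9.81·0.0730·113.8 = 81.46 kW

P_hyd ≈ 81.5 kW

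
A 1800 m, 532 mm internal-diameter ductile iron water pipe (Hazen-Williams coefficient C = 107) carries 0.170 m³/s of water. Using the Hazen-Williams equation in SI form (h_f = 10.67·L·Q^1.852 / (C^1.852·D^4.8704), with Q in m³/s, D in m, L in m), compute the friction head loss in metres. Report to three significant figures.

h_f ≈ 2.72 m

h_f = 10.67·1800·0.170^1.852 / (107^1.852·0.532^4.8704) = 2.721 m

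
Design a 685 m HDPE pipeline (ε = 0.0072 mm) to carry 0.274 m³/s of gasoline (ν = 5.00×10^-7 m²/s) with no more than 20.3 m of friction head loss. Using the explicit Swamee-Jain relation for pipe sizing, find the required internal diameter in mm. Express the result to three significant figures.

Swamee-Jain (Type III): D = 0.66·[ε^1.25·(LQ²/(gh_f))^4.75 + ν·Q^9.4·(L/(gh_f))^5.2]^0.04
LQ²/(gh_f) = 0.2582; L/(gh_f) = 3.440
Term 1 = ε^1.25·(…)^4.75 = 6.01×10^-10; Term 2 = ν·Q^9.4·(…)^5.2 = 1.60×10^-9
D = 0.66·(6.01×10^-10 + 1.60×10^-9)^0.04 = 0.2973 m = 297 mm
Check: V = 3.95 m/s, Re = 2.35×10^6, f = 0.01101, h_f = 20.1 m ≈ 20.3 m ✓

D ≈ 297 mm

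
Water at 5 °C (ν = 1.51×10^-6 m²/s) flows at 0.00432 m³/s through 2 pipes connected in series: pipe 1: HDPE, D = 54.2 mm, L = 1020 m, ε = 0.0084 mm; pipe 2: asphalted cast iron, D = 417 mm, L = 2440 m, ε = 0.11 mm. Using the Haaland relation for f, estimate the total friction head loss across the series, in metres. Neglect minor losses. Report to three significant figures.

Pipe 1: V = 1.872 m/s, Re = 6.72×10^4, ε/D = 1.55×10^-4, f = 0.01995, h_1 = f(L/D)V²/2g = 67.07 m
Pipe 2: V = 0.03163 m/s, Re = 8740, ε/D = 2.64×10^-4, f = 0.03235, h_2 = f(L/D)V²/2g = 0.009652 m
Series → Q common, losses add: H = Σh = 67.08 m

H ≈ 67.1 m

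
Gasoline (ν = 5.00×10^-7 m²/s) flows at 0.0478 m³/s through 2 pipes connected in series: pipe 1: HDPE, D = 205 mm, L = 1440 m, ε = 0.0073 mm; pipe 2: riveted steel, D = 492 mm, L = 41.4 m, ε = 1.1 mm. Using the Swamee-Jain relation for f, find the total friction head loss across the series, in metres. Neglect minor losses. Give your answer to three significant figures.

Pipe 1: V = 1.448 m/s, Re = 5.94×10^5, ε/D = 3.56×10^-5, f = 0.01330, h_1 = f(L/D)V²/2g = 9.986 m
Pipe 2: V = 0.2514 m/s, Re = 2.47×10^5, ε/D = 0.00224, f = 0.02496, h_2 = f(L/D)V²/2g = 0.006768 m
Series → Q common, losses add: H = Σh = 9.992 m

H ≈ 9.99 m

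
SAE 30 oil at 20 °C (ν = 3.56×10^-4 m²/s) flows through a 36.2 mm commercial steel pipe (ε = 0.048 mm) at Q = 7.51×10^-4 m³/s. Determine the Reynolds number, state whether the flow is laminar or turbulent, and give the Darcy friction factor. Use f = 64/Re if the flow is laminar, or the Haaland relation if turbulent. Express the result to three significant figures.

V = 4Q/(πD²) = 0.7297 m/s
Re = VD/ν = 0.7297·0.0362/3.56×10^-4 = 74.2
Re < 2300 → laminar → f = 64/Re = 0.8626

Re ≈ 74.2; laminar; f = 64/Re ≈ 0.863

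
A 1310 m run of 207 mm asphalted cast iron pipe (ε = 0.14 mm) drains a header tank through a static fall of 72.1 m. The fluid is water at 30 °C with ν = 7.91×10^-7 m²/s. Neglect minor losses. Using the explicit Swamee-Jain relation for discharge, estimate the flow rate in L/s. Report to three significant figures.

Swamee-Jain (Type II): Q = -0.965·√(gD⁵h_f/L)·ln[ε/(3.7D) + √(3.17ν²L/(gD³h_f))]
√(gD⁵h_f/L) = √(9.81·0.207⁵·72.1/1310) = 0.01432
ε/(3.7D) = 1.83×10^-4; √(3.17ν²L/(gD³h_f)) = 2.04×10^-5
Q = -0.965·0.01432·ln(2.031×10^-4) = 0.1175 m³/s
Check: V = 3.49 m/s, Re = 9.14×10^5, f = 0.01843, h_f = 72.5 m ≈ 72.1 m ✓

Q ≈ 118 L/s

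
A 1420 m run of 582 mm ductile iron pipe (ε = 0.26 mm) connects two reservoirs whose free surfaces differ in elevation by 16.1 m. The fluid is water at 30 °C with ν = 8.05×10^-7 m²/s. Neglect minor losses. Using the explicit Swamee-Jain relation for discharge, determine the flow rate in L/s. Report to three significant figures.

Swamee-Jain (Type II): Q = -0.965·√(gD⁵h_f/L)·ln[ε/(3.7D) + √(3.17ν²L/(gD³h_f))]
√(gD⁵h_f/L) = √(9.81·0.582⁵·16.1/1420) = 0.08618
ε/(3.7D) = 1.21×10^-4; √(3.17ν²L/(gD³h_f)) = 9.68×10^-6
Q = -0.965·0.08618·ln(1.304×10^-4) = 0.7439 m³/s
Check: V = 2.80 m/s, Re = 2.02×10^6, f = 0.01664, h_f = 16.2 m ≈ 16.1 m ✓

Q ≈ 744 L/s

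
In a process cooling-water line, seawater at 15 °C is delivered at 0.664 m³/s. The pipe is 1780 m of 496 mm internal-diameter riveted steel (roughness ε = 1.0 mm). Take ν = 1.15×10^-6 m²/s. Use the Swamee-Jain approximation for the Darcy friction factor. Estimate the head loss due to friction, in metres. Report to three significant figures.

h_f ≈ 51.1 m

V = 4Q/(πD²) = 4·0.664/(π·0.496²) = 3.436 m/s
Re = VD/ν = 3.436·0.496/1.15×10^-6 = 1.48×10^6 → turbulent
ε/D = 1.0/496 = 0.00202
Swamee-Jain: f = 0.02365
h_f = f(L/D)V²/(2g) = 0.02365·(1780/0.496)·3.436²/(2·9.81) = 51.09 m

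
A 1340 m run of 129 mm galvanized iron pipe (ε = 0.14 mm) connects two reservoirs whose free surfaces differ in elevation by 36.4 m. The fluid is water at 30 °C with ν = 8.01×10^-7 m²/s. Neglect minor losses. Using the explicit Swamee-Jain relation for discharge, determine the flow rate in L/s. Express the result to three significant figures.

Swamee-Jain (Type II): Q = -0.965·√(gD⁵h_f/L)·ln[ε/(3.7D) + √(3.17ν²L/(gD³h_f))]
√(gD⁵h_f/L) = √(9.81·0.129⁵·36.4/1340) = 0.003085
ε/(3.7D) = 2.93×10^-4; √(3.17ν²L/(gD³h_f)) = 5.96×10^-5
Q = -0.965·0.003085·ln(3.529×10^-4) = 0.02367 m³/s
Check: V = 1.81 m/s, Re = 2.92×10^5, f = 0.02112, h_f = 36.7 m ≈ 36.4 m ✓

Q ≈ 23.7 L/s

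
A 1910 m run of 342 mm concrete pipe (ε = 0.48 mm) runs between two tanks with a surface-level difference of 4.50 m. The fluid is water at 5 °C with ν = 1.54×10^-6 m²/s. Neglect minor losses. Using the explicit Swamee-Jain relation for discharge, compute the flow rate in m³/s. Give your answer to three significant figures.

Q ≈ 0.0769 m³/s

Swamee-Jain (Type II): Q = -0.965·√(gD⁵h_f/L)·ln[ε/(3.7D) + √(3.17ν²L/(gD³h_f))]
√(gD⁵h_f/L) = √(9.81·0.342⁵·4.50/1910) = 0.01040
ε/(3.7D) = 3.79×10^-4; √(3.17ν²L/(gD³h_f)) = 9.02×10^-5
Q = -0.965·0.01040·ln(4.695×10^-4) = 0.07691 m³/s
Check: V = 0.837 m/s, Re = 1.86×10^5, f = 0.02274, h_f = 4.54 m ≈ 4.50 m ✓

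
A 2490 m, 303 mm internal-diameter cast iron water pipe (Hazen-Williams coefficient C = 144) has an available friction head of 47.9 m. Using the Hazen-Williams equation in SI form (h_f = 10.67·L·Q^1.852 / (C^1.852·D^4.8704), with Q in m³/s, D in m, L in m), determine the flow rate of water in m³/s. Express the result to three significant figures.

Q ≈ 0.206 m³/s

Rearranging: Q = [h_f·C^1.852·D^4.8704 / (10.67·L)]^(1/1.852)
Q = [47.9·144^1.852·0.303^4.8704 / (10.67·2490)]^0.540 = 0.2056 m³/s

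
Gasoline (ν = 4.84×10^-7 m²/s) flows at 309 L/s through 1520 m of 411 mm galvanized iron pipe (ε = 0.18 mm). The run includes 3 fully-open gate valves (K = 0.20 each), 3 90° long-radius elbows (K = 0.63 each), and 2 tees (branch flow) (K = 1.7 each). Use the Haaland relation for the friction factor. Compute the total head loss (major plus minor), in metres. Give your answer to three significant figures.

H_L ≈ 18.5 m

V = 4Q/(πD²) = 2.329 m/s; V²/2g = 0.2765 m
Re = 1.98×10^6, ε/D = 4.38×10^-4 → f = 0.01650 (Haaland)
Major: h_f = f(L/D)·V²/2g = 0.01650·3698·0.2765 = 16.87 m
Minor: ΣK = 5.89; h_m = ΣK·V²/2g = 1.628 m
Total H_L = 16.87 + 1.628 = 18.50 m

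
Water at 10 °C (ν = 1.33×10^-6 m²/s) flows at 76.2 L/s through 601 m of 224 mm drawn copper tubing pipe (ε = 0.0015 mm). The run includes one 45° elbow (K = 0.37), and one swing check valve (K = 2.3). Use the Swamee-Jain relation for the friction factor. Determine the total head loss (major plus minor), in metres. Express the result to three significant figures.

V = 4Q/(πD²) = 1.934 m/s; V²/2g = 0.1906 m
Re = 3.26×10^5, ε/D = 6.70×10^-6 → f = 0.01424 (Swamee-Jain)
Major: h_f = f(L/D)·V²/2g = 0.01424·2683·0.1906 = 7.280 m
Minor: ΣK = 2.67; h_m = ΣK·V²/2g = 0.5088 m
Total H_L = 7.280 + 0.5088 = 7.789 m

H_L ≈ 7.79 m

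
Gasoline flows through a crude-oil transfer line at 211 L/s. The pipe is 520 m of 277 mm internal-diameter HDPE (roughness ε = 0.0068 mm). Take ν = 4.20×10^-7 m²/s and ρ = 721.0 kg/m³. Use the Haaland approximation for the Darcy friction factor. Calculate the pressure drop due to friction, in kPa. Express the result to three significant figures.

Δp ≈ 90.4 kPa

V = 4Q/(πD²) = 4·0.211/(π·0.277²) = 3.501 m/s
Re = VD/ν = 3.501·0.277/4.20×10^-7 = 2.31×10^6 → turbulent
ε/D = 0.0068/277 = 2.45×10^-5
Haaland: f = 0.01090
h_f = f(L/D)V²/(2g) = 0.01090·(520/0.277)·3.501²/(2·9.81) = 12.79 m
Δp = ρg·h_f = 721.0·9.81·12.79 = 90.44 kPa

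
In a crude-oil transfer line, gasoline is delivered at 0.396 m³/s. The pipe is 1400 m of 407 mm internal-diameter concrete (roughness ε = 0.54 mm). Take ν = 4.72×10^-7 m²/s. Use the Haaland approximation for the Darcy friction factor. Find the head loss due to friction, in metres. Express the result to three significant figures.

V = 4Q/(πD²) = 4·0.396/(π·0.407²) = 3.044 m/s
Re = VD/ν = 3.044·0.407/4.72×10^-7 = 2.62×10^6 → turbulent
ε/D = 0.54/407 = 0.00133
Haaland: f = 0.02119
h_f = f(L/D)V²/(2g) = 0.02119·(1400/0.407)·3.044²/(2·9.81) = 34.41 m

h_f ≈ 34.4 m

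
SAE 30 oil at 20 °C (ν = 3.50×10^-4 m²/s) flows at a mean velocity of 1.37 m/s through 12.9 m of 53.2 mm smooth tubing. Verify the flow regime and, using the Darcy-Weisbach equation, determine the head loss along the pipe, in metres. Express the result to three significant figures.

h_f ≈ 7.13 m

Re = VD/ν = 1.37·0.05320/3.50×10^-4 = 208 → laminar (Re < 2300)
f = 64/Re = 0.3073
h_f = f(L/D)V²/(2g) = 0.3073·(12.9/0.05320)·1.37²/(2·9.81) = 7.129 m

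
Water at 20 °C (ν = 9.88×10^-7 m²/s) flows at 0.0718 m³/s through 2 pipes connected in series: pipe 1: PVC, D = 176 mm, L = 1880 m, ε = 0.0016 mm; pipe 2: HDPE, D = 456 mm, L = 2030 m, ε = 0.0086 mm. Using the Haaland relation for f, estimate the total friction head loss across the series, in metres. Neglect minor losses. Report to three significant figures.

Pipe 1: V = 2.951 m/s, Re = 5.26×10^5, ε/D = 9.09×10^-6, f = 0.01305, h_1 = f(L/D)V²/2g = 61.90 m
Pipe 2: V = 0.4396 m/s, Re = 2.03×10^5, ε/D = 1.89×10^-5, f = 0.01557, h_2 = f(L/D)V²/2g = 0.6830 m
Series → Q common, losses add: H = Σh = 62.58 m

H ≈ 62.6 m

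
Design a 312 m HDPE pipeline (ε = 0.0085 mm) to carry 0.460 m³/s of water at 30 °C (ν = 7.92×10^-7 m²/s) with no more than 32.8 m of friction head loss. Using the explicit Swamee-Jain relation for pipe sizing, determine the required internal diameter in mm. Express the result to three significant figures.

Swamee-Jain (Type III): D = 0.66·[ε^1.25·(LQ²/(gh_f))^4.75 + ν·Q^9.4·(L/(gh_f))^5.2]^0.04
LQ²/(gh_f) = 0.2052; L/(gh_f) = 0.9696
Term 1 = ε^1.25·(…)^4.75 = 2.48×10^-10; Term 2 = ν·Q^9.4·(…)^5.2 = 4.56×10^-10
D = 0.66·(2.48×10^-10 + 4.56×10^-10)^0.04 = 0.2841 m = 284 mm
Check: V = 7.26 m/s, Re = 2.60×10^6, f = 0.01108, h_f = 32.7 m ≈ 32.8 m ✓

D ≈ 284 mm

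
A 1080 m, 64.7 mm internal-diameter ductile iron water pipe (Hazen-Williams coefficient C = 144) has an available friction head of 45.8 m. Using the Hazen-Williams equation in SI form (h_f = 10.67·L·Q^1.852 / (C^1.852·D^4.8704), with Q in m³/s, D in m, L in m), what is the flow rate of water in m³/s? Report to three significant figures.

Q ≈ 0.00543 m³/s

Rearranging: Q = [h_f·C^1.852·D^4.8704 / (10.67·L)]^(1/1.852)
Q = [45.8·144^1.852·0.0647^4.8704 / (10.67·1080)]^0.540 = 0.005432 m³/s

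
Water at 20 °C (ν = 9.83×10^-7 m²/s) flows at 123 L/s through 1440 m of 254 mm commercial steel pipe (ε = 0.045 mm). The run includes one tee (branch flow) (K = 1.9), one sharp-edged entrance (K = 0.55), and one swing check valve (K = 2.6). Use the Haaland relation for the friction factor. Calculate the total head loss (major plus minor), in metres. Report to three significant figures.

V = 4Q/(πD²) = 2.427 m/s; V²/2g = 0.3003 m
Re = 6.27×10^5, ε/D = 1.77×10^-4 → f = 0.01479 (Haaland)
Major: h_f = f(L/D)·V²/2g = 0.01479·5669·0.3003 = 25.18 m
Minor: ΣK = 5.05; h_m = ΣK·V²/2g = 1.517 m
Total H_L = 25.18 + 1.517 = 26.70 m

H_L ≈ 26.7 m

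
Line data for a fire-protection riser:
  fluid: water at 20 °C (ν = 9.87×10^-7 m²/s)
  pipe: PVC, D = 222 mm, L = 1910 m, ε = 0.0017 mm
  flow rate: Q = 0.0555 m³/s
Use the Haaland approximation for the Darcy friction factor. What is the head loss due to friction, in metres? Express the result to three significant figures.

h_f ≈ 12.8 m

V = 4Q/(πD²) = 4·0.0555/(π·0.222²) = 1.434 m/s
Re = VD/ν = 1.434·0.222/9.87×10^-7 = 3.23×10^5 → turbulent
ε/D = 0.0017/222 = 7.66×10^-6
Haaland: f = 0.01421
h_f = f(L/D)V²/(2g) = 0.01421·(1910/0.222)·1.434²/(2·9.81) = 12.81 m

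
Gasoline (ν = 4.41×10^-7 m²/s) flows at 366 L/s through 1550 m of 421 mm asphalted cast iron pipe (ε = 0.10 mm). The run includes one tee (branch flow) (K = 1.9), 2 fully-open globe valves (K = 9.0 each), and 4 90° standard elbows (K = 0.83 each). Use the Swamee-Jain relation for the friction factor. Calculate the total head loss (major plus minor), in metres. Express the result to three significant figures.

H_L ≈ 27.2 m

V = 4Q/(πD²) = 2.629 m/s; V²/2g = 0.3523 m
Re = 2.51×10^6, ε/D = 2.38×10^-4 → f = 0.01466 (Swamee-Jain)
Major: h_f = f(L/D)·V²/2g = 0.01466·3682·0.3523 = 19.02 m
Minor: ΣK = 23.2; h_m = ΣK·V²/2g = 8.181 m
Total H_L = 19.02 + 8.181 = 27.20 m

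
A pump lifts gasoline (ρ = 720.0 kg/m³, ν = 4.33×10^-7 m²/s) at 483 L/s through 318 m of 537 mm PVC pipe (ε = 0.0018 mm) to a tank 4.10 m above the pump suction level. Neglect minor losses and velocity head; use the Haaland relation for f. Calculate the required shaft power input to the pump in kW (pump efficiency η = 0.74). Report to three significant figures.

V = 4Q/(πD²) = 2.133 m/s; Re = 2.64×10^6; ε/D = 3.35×10^-6; f = 0.01001
h_f = f(L/D)V²/2g = 1.374 m
Total head H = z + h_f = 4.10 + 1.374 = 5.474 m
P_hyd = ρgQH = 720.0·9.81·0.483·5.474 = 18.68 kW
P_shaft = P_hyd/η = 18.68/0.74 = 25.24 kW

P_shaft ≈ 25.2 kW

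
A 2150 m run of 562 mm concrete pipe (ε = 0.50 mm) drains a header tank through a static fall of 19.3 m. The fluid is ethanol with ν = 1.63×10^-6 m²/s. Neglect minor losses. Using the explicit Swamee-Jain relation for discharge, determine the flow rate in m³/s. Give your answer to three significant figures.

Q ≈ 0.559 m³/s

Swamee-Jain (Type II): Q = -0.965·√(gD⁵h_f/L)·ln[ε/(3.7D) + √(3.17ν²L/(gD³h_f))]
√(gD⁵h_f/L) = √(9.81·0.562⁵·19.3/2150) = 0.07026
ε/(3.7D) = 2.40×10^-4; √(3.17ν²L/(gD³h_f)) = 2.32×10^-5
Q = -0.965·0.07026·ln(2.637×10^-4) = 0.5588 m³/s
Check: V = 2.25 m/s, Re = 7.77×10^5, f = 0.01962, h_f = 19.4 m ≈ 19.3 m ✓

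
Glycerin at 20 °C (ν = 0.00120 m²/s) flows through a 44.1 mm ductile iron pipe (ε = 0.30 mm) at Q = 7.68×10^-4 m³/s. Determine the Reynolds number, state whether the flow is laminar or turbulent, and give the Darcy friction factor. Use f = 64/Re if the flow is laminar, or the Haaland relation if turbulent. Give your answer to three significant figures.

V = 4Q/(πD²) = 0.5028 m/s
Re = VD/ν = 0.5028·0.0441/0.00120 = 18.5
Re < 2300 → laminar → f = 64/Re = 3.464

Re ≈ 18.5; laminar; f = 64/Re ≈ 3.46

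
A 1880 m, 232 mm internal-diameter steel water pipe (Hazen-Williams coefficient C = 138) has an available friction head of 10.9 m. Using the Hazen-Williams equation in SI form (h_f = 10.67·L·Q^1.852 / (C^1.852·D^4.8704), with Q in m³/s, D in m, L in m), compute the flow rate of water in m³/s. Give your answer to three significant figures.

Q ≈ 0.0511 m³/s

Rearranging: Q = [h_f·C^1.852·D^4.8704 / (10.67·L)]^(1/1.852)
Q = [10.9·138^1.852·0.232^4.8704 / (10.67·1880)]^0.540 = 0.05109 m³/s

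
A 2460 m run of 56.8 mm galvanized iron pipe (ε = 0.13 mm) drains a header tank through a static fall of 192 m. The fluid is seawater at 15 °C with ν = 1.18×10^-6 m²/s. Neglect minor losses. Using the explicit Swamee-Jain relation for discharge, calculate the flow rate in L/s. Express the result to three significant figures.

Q ≈ 4.63 L/s

Swamee-Jain (Type II): Q = -0.965·√(gD⁵h_f/L)·ln[ε/(3.7D) + √(3.17ν²L/(gD³h_f))]
√(gD⁵h_f/L) = √(9.81·0.0568⁵·192/2460) = 6.728×10^-4
ε/(3.7D) = 6.19×10^-4; √(3.17ν²L/(gD³h_f)) = 1.77×10^-4
Q = -0.965·6.728×10^-4·ln(7.959×10^-4) = 0.004633 m³/s
Check: V = 1.83 m/s, Re = 8.80×10^4, f = 0.02627, h_f = 194 m ≈ 192 m ✓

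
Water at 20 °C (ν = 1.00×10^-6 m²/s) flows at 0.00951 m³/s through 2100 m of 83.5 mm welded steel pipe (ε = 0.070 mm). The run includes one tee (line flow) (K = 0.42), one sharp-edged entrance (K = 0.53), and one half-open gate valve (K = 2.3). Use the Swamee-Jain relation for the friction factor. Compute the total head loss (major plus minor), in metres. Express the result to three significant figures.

H_L ≈ 81.8 m

V = 4Q/(πD²) = 1.737 m/s; V²/2g = 0.1537 m
Re = 1.45×10^5, ε/D = 8.38×10^-4 → f = 0.02103 (Swamee-Jain)
Major: h_f = f(L/D)·V²/2g = 0.02103·25150·0.1537 = 81.30 m
Minor: ΣK = 3.25; h_m = ΣK·V²/2g = 0.4996 m
Total H_L = 81.30 + 0.4996 = 81.80 m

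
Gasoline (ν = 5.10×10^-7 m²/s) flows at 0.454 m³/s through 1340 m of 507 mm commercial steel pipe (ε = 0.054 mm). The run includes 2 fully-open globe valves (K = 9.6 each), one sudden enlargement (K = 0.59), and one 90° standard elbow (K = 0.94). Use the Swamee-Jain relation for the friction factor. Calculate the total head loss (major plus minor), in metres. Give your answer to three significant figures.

H_L ≈ 14.1 m

V = 4Q/(πD²) = 2.249 m/s; V²/2g = 0.2578 m
Re = 2.24×10^6, ε/D = 1.07×10^-4 → f = 0.01292 (Swamee-Jain)
Major: h_f = f(L/D)·V²/2g = 0.01292·2643·0.2578 = 8.799 m
Minor: ΣK = 20.7; h_m = ΣK·V²/2g = 5.343 m
Total H_L = 8.799 + 5.343 = 14.14 m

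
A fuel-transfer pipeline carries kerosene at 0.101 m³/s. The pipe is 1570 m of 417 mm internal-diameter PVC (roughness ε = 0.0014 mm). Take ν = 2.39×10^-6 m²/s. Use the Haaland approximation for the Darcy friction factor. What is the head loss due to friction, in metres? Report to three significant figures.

h_f ≈ 1.78 m

V = 4Q/(πD²) = 4·0.101/(π·0.417²) = 0.7395 m/s
Re = VD/ν = 0.7395·0.417/2.39×10^-6 = 1.29×10^5 → turbulent
ε/D = 0.0014/417 = 3.36×10^-6
Haaland: f = 0.01693
h_f = f(L/D)V²/(2g) = 0.01693·(1570/0.417)·0.7395²/(2·9.81) = 1.776 m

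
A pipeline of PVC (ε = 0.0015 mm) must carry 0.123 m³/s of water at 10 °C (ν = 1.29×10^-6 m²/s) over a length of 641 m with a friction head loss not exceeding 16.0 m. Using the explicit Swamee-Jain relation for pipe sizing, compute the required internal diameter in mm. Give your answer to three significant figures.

Swamee-Jain (Type III): D = 0.66·[ε^1.25·(LQ²/(gh_f))^4.75 + ν·Q^9.4·(L/(gh_f))^5.2]^0.04
LQ²/(gh_f) = 0.06178; L/(gh_f) = 4.084
Term 1 = ε^1.25·(…)^4.75 = 9.48×10^-14; Term 2 = ν·Q^9.4·(…)^5.2 = 5.41×10^-12
D = 0.66·(9.48×10^-14 + 5.41×10^-12)^0.04 = 0.2340 m = 234 mm
Check: V = 2.86 m/s, Re = 5.19×10^5, f = 0.01311, h_f = 15.0 m ≈ 16.0 m ✓

D ≈ 234 mm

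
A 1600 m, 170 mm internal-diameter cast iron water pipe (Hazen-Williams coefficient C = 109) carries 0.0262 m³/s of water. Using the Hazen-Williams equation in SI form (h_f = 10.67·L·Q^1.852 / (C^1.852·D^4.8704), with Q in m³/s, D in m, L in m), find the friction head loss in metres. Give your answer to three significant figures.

h_f ≈ 19.0 m

h_f = 10.67·1600·0.0262^1.852 / (109^1.852·0.170^4.8704) = 18.95 m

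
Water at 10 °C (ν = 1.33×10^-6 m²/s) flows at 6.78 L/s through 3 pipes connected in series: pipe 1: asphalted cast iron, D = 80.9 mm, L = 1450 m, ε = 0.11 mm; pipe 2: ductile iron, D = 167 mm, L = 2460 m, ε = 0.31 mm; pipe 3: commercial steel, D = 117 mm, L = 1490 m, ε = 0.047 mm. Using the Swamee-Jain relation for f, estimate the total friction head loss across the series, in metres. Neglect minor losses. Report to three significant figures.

Pipe 1: V = 1.319 m/s, Re = 8.02×10^4, ε/D = 0.00136, f = 0.02396, h_1 = f(L/D)V²/2g = 38.08 m
Pipe 2: V = 0.3095 m/s, Re = 3.89×10^4, ε/D = 0.00186, f = 0.02717, h_2 = f(L/D)V²/2g = 1.955 m
Pipe 3: V = 0.6306 m/s, Re = 5.55×10^4, ε/D = 4.02×10^-4, f = 0.02189, h_3 = f(L/D)V²/2g = 5.649 m
Series → Q common, losses add: H = Σh = 45.69 m

H ≈ 45.7 m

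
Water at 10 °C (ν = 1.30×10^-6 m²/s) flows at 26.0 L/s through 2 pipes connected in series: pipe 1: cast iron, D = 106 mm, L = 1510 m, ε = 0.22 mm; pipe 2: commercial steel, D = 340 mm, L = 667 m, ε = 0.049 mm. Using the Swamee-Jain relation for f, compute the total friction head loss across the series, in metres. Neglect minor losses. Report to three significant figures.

Pipe 1: V = 2.946 m/s, Re = 2.40×10^5, ε/D = 0.00208, f = 0.02454, h_1 = f(L/D)V²/2g = 154.7 m
Pipe 2: V = 0.2864 m/s, Re = 7.49×10^4, ε/D = 1.44×10^-4, f = 0.01971, h_2 = f(L/D)V²/2g = 0.1616 m
Series → Q common, losses add: H = Σh = 154.9 m

H ≈ 155 m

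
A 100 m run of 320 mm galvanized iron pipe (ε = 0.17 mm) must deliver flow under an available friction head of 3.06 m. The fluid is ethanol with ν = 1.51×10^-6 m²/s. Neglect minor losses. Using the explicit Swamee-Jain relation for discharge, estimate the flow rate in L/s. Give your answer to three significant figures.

Q ≈ 266 L/s

Swamee-Jain (Type II): Q = -0.965·√(gD⁵h_f/L)·ln[ε/(3.7D) + √(3.17ν²L/(gD³h_f))]
√(gD⁵h_f/L) = √(9.81·0.320⁵·3.06/100) = 0.03174
ε/(3.7D) = 1.44×10^-4; √(3.17ν²L/(gD³h_f)) = 2.71×10^-5
Q = -0.965·0.03174·ln(1.707×10^-4) = 0.2657 m³/s
Check: V = 3.30 m/s, Re = 7.00×10^5, f = 0.01771, h_f = 3.08 m ≈ 3.06 m ✓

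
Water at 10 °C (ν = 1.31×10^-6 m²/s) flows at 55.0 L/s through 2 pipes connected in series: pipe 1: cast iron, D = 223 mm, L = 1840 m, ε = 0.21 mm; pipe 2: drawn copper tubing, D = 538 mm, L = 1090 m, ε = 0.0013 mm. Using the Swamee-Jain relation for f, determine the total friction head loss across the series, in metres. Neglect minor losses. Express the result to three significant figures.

H ≈ 17.4 m

Pipe 1: V = 1.408 m/s, Re = 2.40×10^5, ε/D = 9.42×10^-4, f = 0.02074, h_1 = f(L/D)V²/2g = 17.29 m
Pipe 2: V = 0.2419 m/s, Re = 9.94×10^4, ε/D = 2.42×10^-6, f = 0.01790, h_2 = f(L/D)V²/2g = 0.1082 m
Series → Q common, losses add: H = Σh = 17.40 m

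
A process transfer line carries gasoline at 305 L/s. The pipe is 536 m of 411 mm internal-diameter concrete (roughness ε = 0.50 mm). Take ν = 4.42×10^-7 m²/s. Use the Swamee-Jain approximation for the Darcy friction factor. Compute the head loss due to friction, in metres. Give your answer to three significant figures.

V = 4Q/(πD²) = 4·0.305/(π·0.411²) = 2.299 m/s
Re = VD/ν = 2.299·0.411/4.42×10^-7 = 2.14×10^6 → turbulent
ε/D = 0.50/411 = 0.00122
Swamee-Jain: f = 0.02079
h_f = f(L/D)V²/(2g) = 0.02079·(536/0.411)·2.299²/(2·9.81) = 7.302 m

h_f ≈ 7.30 m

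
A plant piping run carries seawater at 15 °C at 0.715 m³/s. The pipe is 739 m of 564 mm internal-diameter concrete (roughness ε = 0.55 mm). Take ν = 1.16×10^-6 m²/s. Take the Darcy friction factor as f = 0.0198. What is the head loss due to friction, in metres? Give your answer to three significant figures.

h_f ≈ 10.8 m

V = 4Q/(πD²) = 4·0.715/(π·0.564²) = 2.862 m/s
h_f = f(L/D)V²/(2g) = 0.01980·(739/0.564)·2.862²/(2·9.81) = 10.83 m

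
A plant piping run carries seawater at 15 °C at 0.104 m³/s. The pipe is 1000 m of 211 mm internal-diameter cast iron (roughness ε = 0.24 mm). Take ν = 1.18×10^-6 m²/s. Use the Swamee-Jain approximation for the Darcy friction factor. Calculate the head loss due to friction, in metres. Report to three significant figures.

V = 4Q/(πD²) = 4·0.104/(π·0.211²) = 2.974 m/s
Re = VD/ν = 2.974·0.211/1.18×10^-6 = 5.32×10^5 → turbulent
ε/D = 0.24/211 = 0.00114
Swamee-Jain: f = 0.02090
h_f = f(L/D)V²/(2g) = 0.02090·(1000/0.211)·2.974²/(2·9.81) = 44.66 m

h_f ≈ 44.7 m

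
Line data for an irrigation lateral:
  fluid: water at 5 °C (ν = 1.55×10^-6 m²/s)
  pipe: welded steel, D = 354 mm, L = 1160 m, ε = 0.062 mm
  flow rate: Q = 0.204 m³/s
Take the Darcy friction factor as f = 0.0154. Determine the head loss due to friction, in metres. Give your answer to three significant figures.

h_f ≈ 11.0 m

V = 4Q/(πD²) = 4·0.204/(π·0.354²) = 2.073 m/s
h_f = f(L/D)V²/(2g) = 0.01540·(1160/0.354)·2.073²/(2·9.81) = 11.05 m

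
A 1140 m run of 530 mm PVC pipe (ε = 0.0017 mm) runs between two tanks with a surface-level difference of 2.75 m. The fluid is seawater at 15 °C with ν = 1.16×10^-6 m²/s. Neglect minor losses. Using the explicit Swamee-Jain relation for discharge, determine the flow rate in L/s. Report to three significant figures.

Q ≈ 311 L/s

Swamee-Jain (Type II): Q = -0.965·√(gD⁵h_f/L)·ln[ε/(3.7D) + √(3.17ν²L/(gD³h_f))]
√(gD⁵h_f/L) = √(9.81·0.530⁵·2.75/1140) = 0.03146
ε/(3.7D) = 8.67×10^-7; √(3.17ν²L/(gD³h_f)) = 3.48×10^-5
Q = -0.965·0.03146·ln(3.566×10^-5) = 0.3109 m³/s
Check: V = 1.41 m/s, Re = 6.44×10^5, f = 0.01258, h_f = 2.74 m ≈ 2.75 m ✓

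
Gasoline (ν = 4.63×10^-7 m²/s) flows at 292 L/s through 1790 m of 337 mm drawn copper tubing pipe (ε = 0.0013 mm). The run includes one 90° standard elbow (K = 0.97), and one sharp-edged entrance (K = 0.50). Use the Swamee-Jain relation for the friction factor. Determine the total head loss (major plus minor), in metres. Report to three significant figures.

V = 4Q/(πD²) = 3.274 m/s; V²/2g = 0.5462 m
Re = 2.38×10^6, ε/D = 3.86×10^-6 → f = 0.01025 (Swamee-Jain)
Major: h_f = f(L/D)·V²/2g = 0.01025·5312·0.5462 = 29.73 m
Minor: ΣK = 1.47; h_m = ΣK·V²/2g = 0.8029 m
Total H_L = 29.73 + 0.8029 = 30.53 m

H_L ≈ 30.5 m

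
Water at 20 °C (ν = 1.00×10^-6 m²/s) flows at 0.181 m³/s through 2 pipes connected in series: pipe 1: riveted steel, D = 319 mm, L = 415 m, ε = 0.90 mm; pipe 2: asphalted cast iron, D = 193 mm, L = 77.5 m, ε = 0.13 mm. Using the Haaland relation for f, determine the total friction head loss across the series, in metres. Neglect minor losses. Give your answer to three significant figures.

Pipe 1: V = 2.265 m/s, Re = 7.22×10^5, ε/D = 0.00282, f = 0.02595, h_1 = f(L/D)V²/2g = 8.824 m
Pipe 2: V = 6.187 m/s, Re = 1.19×10^6, ε/D = 6.74×10^-4, f = 0.01821, h_2 = f(L/D)V²/2g = 14.27 m
Series → Q common, losses add: H = Σh = 23.09 m

H ≈ 23.1 m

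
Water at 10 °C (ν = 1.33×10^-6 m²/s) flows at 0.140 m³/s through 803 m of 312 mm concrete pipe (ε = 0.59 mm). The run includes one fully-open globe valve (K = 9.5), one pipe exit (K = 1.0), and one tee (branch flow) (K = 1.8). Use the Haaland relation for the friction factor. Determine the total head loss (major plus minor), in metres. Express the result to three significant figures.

H_L ≈ 12.4 m

V = 4Q/(πD²) = 1.831 m/s; V²/2g = 0.1709 m
Re = 4.30×10^5, ε/D = 0.00189 → f = 0.02351 (Haaland)
Major: h_f = f(L/D)·V²/2g = 0.02351·2574·0.1709 = 10.34 m
Minor: ΣK = 12.3; h_m = ΣK·V²/2g = 2.102 m
Total H_L = 10.34 + 2.102 = 12.44 m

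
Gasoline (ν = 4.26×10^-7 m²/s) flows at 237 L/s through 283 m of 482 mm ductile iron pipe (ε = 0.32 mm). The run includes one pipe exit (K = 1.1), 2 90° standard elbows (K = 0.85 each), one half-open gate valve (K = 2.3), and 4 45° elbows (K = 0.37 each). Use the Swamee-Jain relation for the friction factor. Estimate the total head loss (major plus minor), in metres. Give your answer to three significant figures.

V = 4Q/(πD²) = 1.299 m/s; V²/2g = 0.08599 m
Re = 1.47×10^6, ε/D = 6.64×10^-4 → f = 0.01818 (Swamee-Jain)
Major: h_f = f(L/D)·V²/2g = 0.01818·587.1·0.08599 = 0.9177 m
Minor: ΣK = 6.58; h_m = ΣK·V²/2g = 0.5658 m
Total H_L = 0.9177 + 0.5658 = 1.483 m

H_L ≈ 1.48 m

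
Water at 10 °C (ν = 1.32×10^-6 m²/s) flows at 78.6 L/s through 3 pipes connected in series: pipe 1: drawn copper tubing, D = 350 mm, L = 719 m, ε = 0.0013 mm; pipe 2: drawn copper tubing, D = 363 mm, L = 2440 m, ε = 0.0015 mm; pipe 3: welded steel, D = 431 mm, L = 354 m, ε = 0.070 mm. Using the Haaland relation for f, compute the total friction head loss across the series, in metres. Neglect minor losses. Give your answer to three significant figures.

Pipe 1: V = 0.8170 m/s, Re = 2.17×10^5, ε/D = 3.71×10^-6, f = 0.01528, h_1 = f(L/D)V²/2g = 1.068 m
Pipe 2: V = 0.7595 m/s, Re = 2.09×10^5, ε/D = 4.13×10^-6, f = 0.01539, h_2 = f(L/D)V²/2g = 3.042 m
Pipe 3: V = 0.5387 m/s, Re = 1.76×10^5, ε/D = 1.62×10^-4, f = 0.01693, h_3 = f(L/D)V²/2g = 0.2057 m
Series → Q common, losses add: H = Σh = 4.316 m

H ≈ 4.32 m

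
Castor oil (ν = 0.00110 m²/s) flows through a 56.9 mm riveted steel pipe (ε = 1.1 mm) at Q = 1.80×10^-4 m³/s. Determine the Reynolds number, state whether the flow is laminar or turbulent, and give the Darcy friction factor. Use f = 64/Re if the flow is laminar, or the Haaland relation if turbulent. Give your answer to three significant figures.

V = 4Q/(πD²) = 0.07079 m/s
Re = VD/ν = 0.07079·0.0569/0.00110 = 3.66
Re < 2300 → laminar → f = 64/Re = 17.48

Re ≈ 3.66; laminar; f = 64/Re ≈ 17.5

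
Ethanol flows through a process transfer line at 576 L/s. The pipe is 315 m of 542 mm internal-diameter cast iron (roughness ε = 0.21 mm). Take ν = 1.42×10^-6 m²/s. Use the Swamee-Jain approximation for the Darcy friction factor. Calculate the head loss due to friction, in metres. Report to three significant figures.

V = 4Q/(πD²) = 4·0.576/(π·0.542²) = 2.497 m/s
Re = VD/ν = 2.497·0.542/1.42×10^-6 = 9.53×10^5 → turbulent
ε/D = 0.21/542 = 3.87×10^-4
Swamee-Jain: f = 0.01651
h_f = f(L/D)V²/(2g) = 0.01651·(315/0.542)·2.497²/(2·9.81) = 3.049 m

h_f ≈ 3.05 m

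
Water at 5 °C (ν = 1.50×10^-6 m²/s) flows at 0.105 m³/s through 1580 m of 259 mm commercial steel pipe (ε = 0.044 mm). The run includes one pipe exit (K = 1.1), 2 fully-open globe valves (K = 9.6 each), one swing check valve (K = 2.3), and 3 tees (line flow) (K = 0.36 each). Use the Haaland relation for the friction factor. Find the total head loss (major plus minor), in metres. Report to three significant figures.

H_L ≈ 24.0 m

V = 4Q/(πD²) = 1.993 m/s; V²/2g = 0.2024 m
Re = 3.44×10^5, ε/D = 1.70×10^-4 → f = 0.01558 (Haaland)
Major: h_f = f(L/D)·V²/2g = 0.01558·6100·0.2024 = 19.23 m
Minor: ΣK = 23.7; h_m = ΣK·V²/2g = 4.794 m
Total H_L = 19.23 + 4.794 = 24.03 m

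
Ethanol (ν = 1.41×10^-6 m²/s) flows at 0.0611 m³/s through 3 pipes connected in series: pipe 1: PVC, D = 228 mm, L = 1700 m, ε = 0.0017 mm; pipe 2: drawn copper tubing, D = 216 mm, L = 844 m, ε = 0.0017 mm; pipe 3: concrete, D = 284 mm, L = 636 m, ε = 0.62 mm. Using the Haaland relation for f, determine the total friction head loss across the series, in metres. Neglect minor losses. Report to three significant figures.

Pipe 1: V = 1.497 m/s, Re = 2.42×10^5, ε/D = 7.46×10^-6, f = 0.01499, h_1 = f(L/D)V²/2g = 12.76 m
Pipe 2: V = 1.667 m/s, Re = 2.55×10^5, ε/D = 7.87×10^-6, f = 0.01484, h_2 = f(L/D)V²/2g = 8.217 m
Pipe 3: V = 0.9645 m/s, Re = 1.94×10^5, ε/D = 0.00218, f = 0.02479, h_3 = f(L/D)V²/2g = 2.632 m
Series → Q common, losses add: H = Σh = 23.61 m

H ≈ 23.6 m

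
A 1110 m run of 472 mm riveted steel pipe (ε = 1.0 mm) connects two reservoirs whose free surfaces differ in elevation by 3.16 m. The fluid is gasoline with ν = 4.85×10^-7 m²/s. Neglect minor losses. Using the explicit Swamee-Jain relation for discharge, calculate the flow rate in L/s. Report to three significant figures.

Swamee-Jain (Type II): Q = -0.965·√(gD⁵h_f/L)·ln[ε/(3.7D) + √(3.17ν²L/(gD³h_f))]
√(gD⁵h_f/L) = √(9.81·0.472⁵·3.16/1110) = 0.02558
ε/(3.7D) = 5.73×10^-4; √(3.17ν²L/(gD³h_f)) = 1.59×10^-5
Q = -0.965·0.02558·ln(5.885×10^-4) = 0.1836 m³/s
Check: V = 1.05 m/s, Re = 1.02×10^6, f = 0.02403, h_f = 3.17 m ≈ 3.16 m ✓

Q ≈ 184 L/s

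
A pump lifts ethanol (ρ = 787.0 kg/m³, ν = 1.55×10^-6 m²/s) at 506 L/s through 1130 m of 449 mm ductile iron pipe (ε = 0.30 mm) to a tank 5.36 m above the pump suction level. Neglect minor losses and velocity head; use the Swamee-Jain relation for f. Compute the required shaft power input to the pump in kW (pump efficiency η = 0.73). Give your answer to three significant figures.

V = 4Q/(πD²) = 3.196 m/s; Re = 9.26×10^5; ε/D = 6.68×10^-4; f = 0.01838
h_f = f(L/D)V²/2g = 24.08 m
Total head H = z + h_f = 5.36 + 24.08 = 29.44 m
P_hyd = ρgQH = 787.0·9.81·0.506·29.44 = 115.0 kW
P_shaft = P_hyd/η = 115.0/0.73 = 157.5 kW

P_shaft ≈ 158 kW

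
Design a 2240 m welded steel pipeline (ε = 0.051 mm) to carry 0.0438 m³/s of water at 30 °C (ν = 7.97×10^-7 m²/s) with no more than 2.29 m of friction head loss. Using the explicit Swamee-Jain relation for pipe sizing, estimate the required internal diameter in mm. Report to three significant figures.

D ≈ 307 mm

Swamee-Jain (Type III): D = 0.66·[ε^1.25·(LQ²/(gh_f))^4.75 + ν·Q^9.4·(L/(gh_f))^5.2]^0.04
LQ²/(gh_f) = 0.1913; L/(gh_f) = 99.71
Term 1 = ε^1.25·(…)^4.75 = 1.67×10^-9; Term 2 = ν·Q^9.4·(…)^5.2 = 3.35×10^-9
D = 0.66·(1.67×10^-9 + 3.35×10^-9)^0.04 = 0.3073 m = 307 mm
Check: V = 0.591 m/s, Re = 2.28×10^5, f = 0.01659, h_f = 2.15 m ≈ 2.29 m ✓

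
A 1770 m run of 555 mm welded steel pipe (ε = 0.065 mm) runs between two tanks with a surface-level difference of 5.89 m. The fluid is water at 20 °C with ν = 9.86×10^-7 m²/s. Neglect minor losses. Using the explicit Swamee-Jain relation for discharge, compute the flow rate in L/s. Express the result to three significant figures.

Swamee-Jain (Type II): Q = -0.965·√(gD⁵h_f/L)·ln[ε/(3.7D) + √(3.17ν²L/(gD³h_f))]
√(gD⁵h_f/L) = √(9.81·0.555⁵·5.89/1770) = 0.04146
ε/(3.7D) = 3.17×10^-5; √(3.17ν²L/(gD³h_f)) = 2.35×10^-5
Q = -0.965·0.04146·ln(5.515×10^-5) = 0.3923 m³/s
Check: V = 1.62 m/s, Re = 9.13×10^5, f = 0.01385, h_f = 5.92 m ≈ 5.89 m ✓

Q ≈ 392 L/s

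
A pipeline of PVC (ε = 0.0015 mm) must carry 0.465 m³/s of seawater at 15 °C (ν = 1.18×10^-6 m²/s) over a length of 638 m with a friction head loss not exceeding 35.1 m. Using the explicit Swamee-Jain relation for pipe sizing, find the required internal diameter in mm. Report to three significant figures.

Swamee-Jain (Type III): D = 0.66·[ε^1.25·(LQ²/(gh_f))^4.75 + ν·Q^9.4·(L/(gh_f))^5.2]^0.04
LQ²/(gh_f) = 0.4006; L/(gh_f) = 1.853
Term 1 = ε^1.25·(…)^4.75 = 6.81×10^-10; Term 2 = ν·Q^9.4·(…)^5.2 = 2.18×10^-8
D = 0.66·(6.81×10^-10 + 2.18×10^-8)^0.04 = 0.3263 m = 326 mm
Check: V = 5.56 m/s, Re = 1.54×10^6, f = 0.01096, h_f = 33.8 m ≈ 35.1 m ✓

D ≈ 326 mm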